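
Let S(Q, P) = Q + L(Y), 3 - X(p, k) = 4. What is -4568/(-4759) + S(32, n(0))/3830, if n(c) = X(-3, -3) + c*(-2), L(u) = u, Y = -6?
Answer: 8809587/9113485 ≈ 0.96665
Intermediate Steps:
X(p, k) = -1 (X(p, k) = 3 - 1*4 = 3 - 4 = -1)
n(c) = -1 - 2*c (n(c) = -1 + c*(-2) = -1 - 2*c)
S(Q, P) = -6 + Q (S(Q, P) = Q - 6 = -6 + Q)
-4568/(-4759) + S(32, n(0))/3830 = -4568/(-4759) + (-6 + 32)/3830 = -4568*(-1/4759) + 26*(1/3830) = 4568/4759 + 13/1915 = 8809587/9113485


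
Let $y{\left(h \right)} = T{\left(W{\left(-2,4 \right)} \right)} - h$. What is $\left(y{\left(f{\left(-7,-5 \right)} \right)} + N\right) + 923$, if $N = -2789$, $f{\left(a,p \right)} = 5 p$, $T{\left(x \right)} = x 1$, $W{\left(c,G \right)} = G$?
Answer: $-1837$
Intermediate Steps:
$T{\left(x \right)} = x$
$y{\left(h \right)} = 4 - h$
$\left(y{\left(f{\left(-7,-5 \right)} \right)} + N\right) + 923 = \left(\left(4 - 5 \left(-5\right)\right) - 2789\right) + 923 = \left(\left(4 - -25\right) - 2789\right) + 923 = \left(\left(4 + 25\right) - 2789\right) + 923 = \left(29 - 2789\right) + 923 = -2760 + 923 = -1837$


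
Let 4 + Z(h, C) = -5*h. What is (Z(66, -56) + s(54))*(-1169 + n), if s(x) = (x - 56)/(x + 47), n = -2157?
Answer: 112205936/101 ≈ 1.1110e+6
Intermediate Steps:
Z(h, C) = -4 - 5*h
s(x) = (-56 + x)/(47 + x)
(Z(66, -56) + s(54))*(-1169 + n) = ((-4 - 5*66) + (-56 + 54)/(47 + 54))*(-1169 - 2157) = ((-4 - 330) - 2/101)*(-3326) = (-334 + (1/101)*(-2))*(-3326) = (-334 - 2/101)*(-3326) = -33736/101*(-3326) = 112205936/101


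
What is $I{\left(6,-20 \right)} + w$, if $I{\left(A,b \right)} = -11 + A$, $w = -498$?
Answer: $-503$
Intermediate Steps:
$I{\left(6,-20 \right)} + w = \left(-11 + 6\right) - 498 = -5 - 498 = -503$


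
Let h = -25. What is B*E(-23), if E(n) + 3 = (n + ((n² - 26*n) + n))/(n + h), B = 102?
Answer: -20825/8 ≈ -2603.1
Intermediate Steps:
E(n) = -3 + (n² - 24*n)/(-25 + n) (E(n) = -3 + (n + ((n² - 26*n) + n))/(n - 25) = -3 + (n + (n² - 25*n))/(-25 + n) = -3 + (n² - 24*n)/(-25 + n))
B*E(-23) = 102*((75 + (-23)² - 27*(-23))/(-25 - 23)) = 102*((75 + 529 + 621)/(-48)) = 102*(-1/48*1225) = 102*(-1225/48) = -20825/8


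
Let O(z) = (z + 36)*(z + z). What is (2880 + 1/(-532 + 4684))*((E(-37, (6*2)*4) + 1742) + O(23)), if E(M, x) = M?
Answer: 17613781953/1384 ≈ 1.2727e+7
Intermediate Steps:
O(z) = 2*z*(36 + z) (O(z) = (36 + z)*(2*z) = 2*z*(36 + z))
(2880 + 1/(-532 + 4684))*((E(-37, (6*2)*4) + 1742) + O(23)) = (2880 + 1/(-532 + 4684))*((-37 + 1742) + 2*23*(36 + 23)) = (2880 + 1/4152)*(1705 + 2*23*59) = (2880 + 1/4152)*(1705 + 2714) = (11957761/4152)*4419 = 17613781953/1384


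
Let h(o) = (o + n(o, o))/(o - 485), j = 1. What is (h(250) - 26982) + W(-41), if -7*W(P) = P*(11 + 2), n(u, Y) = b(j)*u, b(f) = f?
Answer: -8852727/329 ≈ -26908.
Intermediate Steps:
n(u, Y) = u (n(u, Y) = 1*u = u)
W(P) = -13*P/7 (W(P) = -P*(11 + 2)/7 = -P*13/7 = -13*P/7)
h(o) = 2*o/(-485 + o) (h(o) = (o + o)/(o - 485) = (2*o)/(-485 + o) = 2*o/(-485 + o))
(h(250) - 26982) + W(-41) = (2*250/(-485 + 250) - 26982) - 13/7*(-41) = (2*250/(-235) - 26982) + 533/7 = (2*250*(-1/235) - 26982) + 533/7 = (-100/47 - 26982) + 533/7 = -1268254/47 + 533/7 = -8852727/329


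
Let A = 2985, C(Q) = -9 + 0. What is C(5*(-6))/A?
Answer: -3/995 ≈ -0.0030151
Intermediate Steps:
C(Q) = -9
C(5*(-6))/A = -9/2985 = -9*1/2985 = -3/995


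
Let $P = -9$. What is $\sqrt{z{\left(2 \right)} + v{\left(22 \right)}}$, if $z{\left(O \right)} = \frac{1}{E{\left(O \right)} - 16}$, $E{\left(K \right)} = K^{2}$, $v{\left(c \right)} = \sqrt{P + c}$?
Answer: $\frac{\sqrt{-3 + 36 \sqrt{13}}}{6} \approx 1.8768$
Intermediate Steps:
$v{\left(c \right)} = \sqrt{-9 + c}$
$z{\left(O \right)} = \frac{1}{-16 + O^{2}}$ ($z{\left(O \right)} = \frac{1}{O^{2} - 16} = \frac{1}{-16 + O^{2}}$)
$\sqrt{z{\left(2 \right)} + v{\left(22 \right)}} = \sqrt{\frac{1}{-16 + 2^{2}} + \sqrt{-9 + 22}} = \sqrt{\frac{1}{-16 + 4} + \sqrt{13}} = \sqrt{\frac{1}{-12} + \sqrt{13}} = \sqrt{- \frac{1}{12} + \sqrt{13}}$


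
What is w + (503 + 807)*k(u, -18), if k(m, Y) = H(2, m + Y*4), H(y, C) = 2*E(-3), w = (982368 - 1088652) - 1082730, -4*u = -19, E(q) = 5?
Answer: -1175914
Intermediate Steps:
u = 19/4 (u = -1/4*(-19) = 19/4 ≈ 4.7500)
w = -1189014 (w = -106284 - 1082730 = -1189014)
H(y, C) = 10 (H(y, C) = 2*5 = 10)
k(m, Y) = 10
w + (503 + 807)*k(u, -18) = -1189014 + (503 + 807)*10 = -1189014 + 1310*10 = -1189014 + 13100 = -1175914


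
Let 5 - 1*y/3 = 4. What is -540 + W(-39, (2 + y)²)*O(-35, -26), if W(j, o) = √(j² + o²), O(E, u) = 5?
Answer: -540 + 5*√2146 ≈ -308.38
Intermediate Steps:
y = 3 (y = 15 - 3*4 = 15 - 12 = 3)
-540 + W(-39, (2 + y)²)*O(-35, -26) = -540 + √((-39)² + ((2 + 3)²)²)*5 = -540 + √(1521 + (5²)²)*5 = -540 + √(1521 + 25²)*5 = -540 + √(1521 + 625)*5 = -540 + √2146*5 = -540 + 5*√2146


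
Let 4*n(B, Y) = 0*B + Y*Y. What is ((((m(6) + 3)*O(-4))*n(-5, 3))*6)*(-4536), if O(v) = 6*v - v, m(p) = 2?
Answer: 6123600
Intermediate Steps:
O(v) = 5*v
n(B, Y) = Y²/4 (n(B, Y) = (0*B + Y*Y)/4 = (0 + Y²)/4 = Y²/4)
((((m(6) + 3)*O(-4))*n(-5, 3))*6)*(-4536) = ((((2 + 3)*(5*(-4)))*((¼)*3²))*6)*(-4536) = (((5*(-20))*((¼)*9))*6)*(-4536) = (-100*9/4*6)*(-4536) = -225*6*(-4536) = -1350*(-4536) = 6123600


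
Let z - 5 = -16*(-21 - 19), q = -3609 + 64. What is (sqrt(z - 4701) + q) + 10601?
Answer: 7056 + 26*I*sqrt(6) ≈ 7056.0 + 63.687*I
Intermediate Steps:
q = -3545
z = 645 (z = 5 - 16*(-21 - 19) = 5 - 16*(-40) = 5 + 640 = 645)
(sqrt(z - 4701) + q) + 10601 = (sqrt(645 - 4701) - 3545) + 10601 = (sqrt(-4056) - 3545) + 10601 = (26*I*sqrt(6) - 3545) + 10601 = (-3545 + 26*I*sqrt(6)) + 10601 = 7056 + 26*I*sqrt(6)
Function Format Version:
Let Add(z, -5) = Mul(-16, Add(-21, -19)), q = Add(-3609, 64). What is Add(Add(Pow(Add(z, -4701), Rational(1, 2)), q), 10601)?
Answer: Add(7056, Mul(26, I, Pow(6, Rational(1, 2)))) ≈ Add(7056.0, Mul(63.687, I))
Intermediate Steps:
q = -3545
z = 645 (z = Add(5, Mul(-16, Add(-21, -19))) = Add(5, Mul(-16, -40)) = Add(5, 640) = 645)
Add(Add(Pow(Add(z, -4701), Rational(1, 2)), q), 10601) = Add(Add(Pow(Add(645, -4701), Rational(1, 2)), -3545), 10601) = Add(Add(Pow(-4056, Rational(1, 2)), -3545), 10601) = Add(Add(Mul(26, I, Pow(6, Rational(1, 2))), -3545), 10601) = Add(Add(-3545, Mul(26, I, Pow(6, Rational(1, 2)))), 10601) = Add(7056, Mul(26, I, Pow(6, Rational(1, 2))))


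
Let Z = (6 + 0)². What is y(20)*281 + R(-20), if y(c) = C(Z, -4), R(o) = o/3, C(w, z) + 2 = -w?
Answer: -32054/3 ≈ -10685.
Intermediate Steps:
Z = 36 (Z = 6² = 36)
C(w, z) = -2 - w
R(o) = o/3 (R(o) = o*(⅓) = o/3)
y(c) = -38 (y(c) = -2 - 1*36 = -2 - 36 = -38)
y(20)*281 + R(-20) = -38*281 + (⅓)*(-20) = -10678 - 20/3 = -32054/3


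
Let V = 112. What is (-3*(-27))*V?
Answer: 9072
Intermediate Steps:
(-3*(-27))*V = -3*(-27)*112 = 81*112 = 9072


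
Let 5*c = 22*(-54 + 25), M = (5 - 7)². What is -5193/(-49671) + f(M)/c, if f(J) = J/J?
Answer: 340531/3521122 ≈ 0.096711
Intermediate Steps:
M = 4 (M = (-2)² = 4)
f(J) = 1
c = -638/5 (c = (22*(-54 + 25))/5 = (22*(-29))/5 = (⅕)*(-638) = -638/5 ≈ -127.60)
-5193/(-49671) + f(M)/c = -5193/(-49671) + 1/(-638/5) = -5193*(-1/49671) + 1*(-5/638) = 577/5519 - 5/638 = 340531/3521122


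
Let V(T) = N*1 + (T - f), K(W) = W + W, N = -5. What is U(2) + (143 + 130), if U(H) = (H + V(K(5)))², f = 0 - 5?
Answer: 417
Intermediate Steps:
K(W) = 2*W
f = -5
V(T) = T (V(T) = -5*1 + (T - 1*(-5)) = -5 + (T + 5) = -5 + (5 + T) = T)
U(H) = (10 + H)² (U(H) = (H + 2*5)² = (H + 10)² = (10 + H)²)
U(2) + (143 + 130) = (10 + 2)² + (143 + 130) = 12² + 273 = 144 + 273 = 417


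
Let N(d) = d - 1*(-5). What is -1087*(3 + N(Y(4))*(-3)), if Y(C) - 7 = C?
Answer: 48915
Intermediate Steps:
Y(C) = 7 + C
N(d) = 5 + d (N(d) = d + 5 = 5 + d)
-1087*(3 + N(Y(4))*(-3)) = -1087*(3 + (5 + (7 + 4))*(-3)) = -1087*(3 + (5 + 11)*(-3)) = -1087*(3 + 16*(-3)) = -1087*(3 - 48) = -1087*(-45) = 48915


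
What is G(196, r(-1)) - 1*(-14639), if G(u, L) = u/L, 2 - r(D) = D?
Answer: 44113/3 ≈ 14704.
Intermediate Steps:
r(D) = 2 - D
G(196, r(-1)) - 1*(-14639) = 196/(2 - 1*(-1)) - 1*(-14639) = 196/(2 + 1) + 14639 = 196/3 + 14639 = 44113/3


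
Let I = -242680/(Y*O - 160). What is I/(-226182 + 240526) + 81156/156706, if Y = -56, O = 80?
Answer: 561927803/1077453472 ≈ 0.52153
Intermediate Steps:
I = 6067/116 (I = -242680/(-56*80 - 160) = -242680/(-4480 - 160) = -242680/(-4640) = -242680*(-1/4640) = 6067/116 ≈ 52.302)
I/(-226182 + 240526) + 81156/156706 = 6067/(116*(-226182 + 240526)) + 81156/156706 = (6067/116)/14344 + 81156*(1/156706) = (6067/116)*(1/14344) + 40578/78353 = 6067/1663904 + 40578/78353 = 561927803/1077453472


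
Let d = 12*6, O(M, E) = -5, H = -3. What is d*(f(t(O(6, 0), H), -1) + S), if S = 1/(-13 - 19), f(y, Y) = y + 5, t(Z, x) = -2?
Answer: 855/4 ≈ 213.75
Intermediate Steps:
f(y, Y) = 5 + y
S = -1/32 (S = 1/(-32) = -1/32 ≈ -0.031250)
d = 72
d*(f(t(O(6, 0), H), -1) + S) = 72*((5 - 2) - 1/32) = 72*(3 - 1/32) = 72*(95/32) = 855/4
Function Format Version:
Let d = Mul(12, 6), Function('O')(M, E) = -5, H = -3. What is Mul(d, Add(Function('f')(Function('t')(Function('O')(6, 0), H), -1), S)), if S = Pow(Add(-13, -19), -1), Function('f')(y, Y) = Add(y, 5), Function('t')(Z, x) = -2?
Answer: Rational(855, 4) ≈ 213.75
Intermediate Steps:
Function('f')(y, Y) = Add(5, y)
S = Rational(-1, 32) (S = Pow(-32, -1) = Rational(-1, 32) ≈ -0.031250)
d = 72
Mul(d, Add(Function('f')(Function('t')(Function('O')(6, 0), H), -1), S)) = Mul(72, Add(Add(5, -2), Rational(-1, 32))) = Mul(72, Add(3, Rational(-1, 32))) = Mul(72, Rational(95, 32)) = Rational(855, 4)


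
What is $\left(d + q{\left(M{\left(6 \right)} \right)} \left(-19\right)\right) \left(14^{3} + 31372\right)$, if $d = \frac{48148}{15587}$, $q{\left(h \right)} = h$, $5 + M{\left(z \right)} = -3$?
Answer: $\frac{82471063152}{15587} \approx 5.291 \cdot 10^{6}$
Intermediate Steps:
$M{\left(z \right)} = -8$ ($M{\left(z \right)} = -5 - 3 = -8$)
$d = \frac{48148}{15587}$ ($d = 48148 \cdot \frac{1}{15587} = \frac{48148}{15587} \approx 3.089$)
$\left(d + q{\left(M{\left(6 \right)} \right)} \left(-19\right)\right) \left(14^{3} + 31372\right) = \left(\frac{48148}{15587} - -152\right) \left(14^{3} + 31372\right) = \left(\frac{48148}{15587} + 152\right) \left(2744 + 31372\right) = \frac{2417372}{15587} \cdot 34116 = \frac{82471063152}{15587}$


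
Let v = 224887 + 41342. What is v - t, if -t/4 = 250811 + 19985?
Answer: 1349413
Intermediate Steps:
v = 266229
t = -1083184 (t = -4*(250811 + 19985) = -4*270796 = -1083184)
v - t = 266229 - 1*(-1083184) = 266229 + 1083184 = 1349413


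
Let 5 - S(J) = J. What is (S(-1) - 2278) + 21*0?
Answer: -2272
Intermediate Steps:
S(J) = 5 - J
(S(-1) - 2278) + 21*0 = ((5 - 1*(-1)) - 2278) + 21*0 = ((5 + 1) - 2278) + 0 = (6 - 2278) + 0 = -2272 + 0 = -2272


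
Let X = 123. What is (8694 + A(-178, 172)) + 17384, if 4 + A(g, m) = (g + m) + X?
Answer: 26191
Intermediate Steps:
A(g, m) = 119 + g + m (A(g, m) = -4 + ((g + m) + 123) = -4 + (123 + g + m) = 119 + g + m)
(8694 + A(-178, 172)) + 17384 = (8694 + (119 - 178 + 172)) + 17384 = (8694 + 113) + 17384 = 8807 + 17384 = 26191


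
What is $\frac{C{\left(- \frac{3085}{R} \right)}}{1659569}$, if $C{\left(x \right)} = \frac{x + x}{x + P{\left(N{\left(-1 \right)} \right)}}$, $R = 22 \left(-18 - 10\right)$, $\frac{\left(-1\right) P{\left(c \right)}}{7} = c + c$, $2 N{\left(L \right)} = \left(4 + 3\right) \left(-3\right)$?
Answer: $\frac{6170}{155397062453} \approx 3.9705 \cdot 10^{-8}$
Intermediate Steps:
$N{\left(L \right)} = - \frac{21}{2}$ ($N{\left(L \right)} = \frac{\left(4 + 3\right) \left(-3\right)}{2} = \frac{7 \left(-3\right)}{2} = \frac{1}{2} \left(-21\right) = - \frac{21}{2}$)
$P{\left(c \right)} = - 14 c$ ($P{\left(c \right)} = - 7 \left(c + c\right) = - 7 \cdot 2 c = - 14 c$)
$R = -616$ ($R = 22 \left(-28\right) = -616$)
$C{\left(x \right)} = \frac{2 x}{147 + x}$ ($C{\left(x \right)} = \frac{x + x}{x - -147} = \frac{2 x}{x + 147} = \frac{2 x}{147 + x}$)
$\frac{C{\left(- \frac{3085}{R} \right)}}{1659569} = \frac{2 \left(- \frac{3085}{-616}\right) \frac{1}{147 - \frac{3085}{-616}}}{1659569} = \frac{2 \left(\left(-3085\right) \left(- \frac{1}{616}\right)\right)}{147 - - \frac{3085}{616}} \cdot \frac{1}{1659569} = 2 \cdot \frac{3085}{616} \frac{1}{147 + \frac{3085}{616}} \cdot \frac{1}{1659569} = 2 \cdot \frac{3085}{616} \frac{1}{\frac{93637}{616}} \cdot \frac{1}{1659569} = 2 \cdot \frac{3085}{616} \cdot \frac{616}{93637} \cdot \frac{1}{1659569} = \frac{6170}{93637} \cdot \frac{1}{1659569} = \frac{6170}{155397062453}$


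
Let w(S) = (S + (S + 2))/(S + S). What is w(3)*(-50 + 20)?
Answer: -40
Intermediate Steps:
w(S) = (2 + 2*S)/(2*S) (w(S) = (S + (2 + S))/((2*S)) = (2 + 2*S)*(1/(2*S)) = (2 + 2*S)/(2*S))
w(3)*(-50 + 20) = ((1 + 3)/3)*(-50 + 20) = ((1/3)*4)*(-30) = (4/3)*(-30) = -40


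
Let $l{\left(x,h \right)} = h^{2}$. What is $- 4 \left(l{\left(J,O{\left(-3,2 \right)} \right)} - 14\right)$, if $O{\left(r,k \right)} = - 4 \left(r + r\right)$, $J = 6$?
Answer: $-2248$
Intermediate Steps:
$O{\left(r,k \right)} = - 8 r$ ($O{\left(r,k \right)} = - 4 \cdot 2 r = - 8 r$)
$- 4 \left(l{\left(J,O{\left(-3,2 \right)} \right)} - 14\right) = - 4 \left(\left(\left(-8\right) \left(-3\right)\right)^{2} - 14\right) = - 4 \left(24^{2} - 14\right) = - 4 \left(576 - 14\right) = \left(-4\right) 562 = -2248$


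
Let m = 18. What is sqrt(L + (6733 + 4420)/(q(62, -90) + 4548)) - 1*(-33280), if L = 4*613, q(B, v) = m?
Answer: 33280 + sqrt(51171093510)/4566 ≈ 33330.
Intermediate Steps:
q(B, v) = 18
L = 2452
sqrt(L + (6733 + 4420)/(q(62, -90) + 4548)) - 1*(-33280) = sqrt(2452 + (6733 + 4420)/(18 + 4548)) - 1*(-33280) = sqrt(2452 + 11153/4566) + 33280 = sqrt(11206985/4566) + 33280 = sqrt(51171093510)/4566 + 33280 = 33280 + sqrt(51171093510)/4566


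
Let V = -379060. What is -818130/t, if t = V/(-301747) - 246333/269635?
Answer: -66564326820014850/27877599349 ≈ -2.3877e+6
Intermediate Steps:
t = 27877599349/81361552345 (t = -379060/(-301747) - 246333/269635 = -379060*(-1/301747) - 246333*1/269635 = 379060/301747 - 246333/269635 = 27877599349/81361552345 ≈ 0.34264)
-818130/t = -818130/27877599349/81361552345 = -818130*81361552345/27877599349 = -66564326820014850/27877599349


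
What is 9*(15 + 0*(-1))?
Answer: 135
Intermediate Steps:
9*(15 + 0*(-1)) = 9*(15 + 0) = 9*15 = 135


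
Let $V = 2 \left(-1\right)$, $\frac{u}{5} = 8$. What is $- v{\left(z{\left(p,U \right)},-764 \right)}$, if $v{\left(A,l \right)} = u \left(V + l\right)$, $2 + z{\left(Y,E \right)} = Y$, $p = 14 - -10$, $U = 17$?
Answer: $30640$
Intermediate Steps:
$u = 40$ ($u = 5 \cdot 8 = 40$)
$p = 24$ ($p = 14 + 10 = 24$)
$V = -2$
$z{\left(Y,E \right)} = -2 + Y$
$v{\left(A,l \right)} = -80 + 40 l$ ($v{\left(A,l \right)} = 40 \left(-2 + l\right) = -80 + 40 l$)
$- v{\left(z{\left(p,U \right)},-764 \right)} = - (-80 + 40 \left(-764\right)) = - (-80 - 30560) = \left(-1\right) \left(-30640\right) = 30640$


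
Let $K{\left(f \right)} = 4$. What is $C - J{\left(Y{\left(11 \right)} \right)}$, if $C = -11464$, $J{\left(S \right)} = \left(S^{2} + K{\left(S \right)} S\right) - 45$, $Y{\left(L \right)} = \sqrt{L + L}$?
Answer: $-11441 - 4 \sqrt{22} \approx -11460.0$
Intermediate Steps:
$Y{\left(L \right)} = \sqrt{2} \sqrt{L}$ ($Y{\left(L \right)} = \sqrt{2 L} = \sqrt{2} \sqrt{L}$)
$J{\left(S \right)} = -45 + S^{2} + 4 S$ ($J{\left(S \right)} = \left(S^{2} + 4 S\right) - 45 = -45 + S^{2} + 4 S$)
$C - J{\left(Y{\left(11 \right)} \right)} = -11464 - \left(-45 + \left(\sqrt{2} \sqrt{11}\right)^{2} + 4 \sqrt{2} \sqrt{11}\right) = -11464 - \left(-45 + \left(\sqrt{22}\right)^{2} + 4 \sqrt{22}\right) = -11464 - \left(-45 + 22 + 4 \sqrt{22}\right) = -11464 - \left(-23 + 4 \sqrt{22}\right) = -11464 + \left(23 - 4 \sqrt{22}\right) = -11441 - 4 \sqrt{22}$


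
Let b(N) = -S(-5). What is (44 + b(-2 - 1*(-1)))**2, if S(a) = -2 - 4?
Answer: 2500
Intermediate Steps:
S(a) = -6
b(N) = 6 (b(N) = -1*(-6) = 6)
(44 + b(-2 - 1*(-1)))**2 = (44 + 6)**2 = 50**2 = 2500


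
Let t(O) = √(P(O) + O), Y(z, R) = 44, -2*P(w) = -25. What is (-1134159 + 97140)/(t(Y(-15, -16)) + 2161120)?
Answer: -1494081667520/3113626436229 + 345673*√226/3113626436229 ≈ -0.47985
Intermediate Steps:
P(w) = 25/2 (P(w) = -½*(-25) = 25/2)
t(O) = √(25/2 + O)
(-1134159 + 97140)/(t(Y(-15, -16)) + 2161120) = (-1134159 + 97140)/(√(50 + 4*44)/2 + 2161120) = -1037019/(√(50 + 176)/2 + 2161120) = -1037019/(√226/2 + 2161120) = -1037019/(2161120 + √226/2)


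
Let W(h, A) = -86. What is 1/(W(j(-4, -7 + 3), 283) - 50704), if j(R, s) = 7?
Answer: -1/50790 ≈ -1.9689e-5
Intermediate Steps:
1/(W(j(-4, -7 + 3), 283) - 50704) = 1/(-86 - 50704) = 1/(-50790) = -1/50790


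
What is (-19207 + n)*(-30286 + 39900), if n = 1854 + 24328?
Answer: 67057650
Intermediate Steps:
n = 26182
(-19207 + n)*(-30286 + 39900) = (-19207 + 26182)*(-30286 + 39900) = 6975*9614 = 67057650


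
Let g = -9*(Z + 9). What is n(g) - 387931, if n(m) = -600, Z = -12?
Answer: -388531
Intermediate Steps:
g = 27 (g = -9*(-12 + 9) = -9*(-3) = 27)
n(g) - 387931 = -600 - 387931 = -388531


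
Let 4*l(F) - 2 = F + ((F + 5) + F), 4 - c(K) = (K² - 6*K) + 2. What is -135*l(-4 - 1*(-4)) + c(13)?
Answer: -1301/4 ≈ -325.25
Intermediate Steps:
c(K) = 2 - K² + 6*K (c(K) = 4 - ((K² - 6*K) + 2) = 4 - (2 + K² - 6*K) = 4 + (-2 - K² + 6*K) = 2 - K² + 6*K)
l(F) = 7/4 + 3*F/4 (l(F) = ½ + (F + ((F + 5) + F))/4 = ½ + (F + ((5 + F) + F))/4 = ½ + (F + (5 + 2*F))/4 = ½ + (5 + 3*F)/4 = ½ + (5/4 + 3*F/4) = 7/4 + 3*F/4)
-135*l(-4 - 1*(-4)) + c(13) = -135*(7/4 + 3*(-4 - 1*(-4))/4) + (2 - 1*13² + 6*13) = -135*(7/4 + 3*(-4 + 4)/4) + (2 - 1*169 + 78) = -135*(7/4 + (¾)*0) + (2 - 169 + 78) = -135*(7/4 + 0) - 89 = -135*7/4 - 89 = -945/4 - 89 = -1301/4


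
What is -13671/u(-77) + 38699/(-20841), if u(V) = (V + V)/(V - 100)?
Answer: -7205189099/458502 ≈ -15715.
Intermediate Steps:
u(V) = 2*V/(-100 + V) (u(V) = (2*V)/(-100 + V) = 2*V/(-100 + V))
-13671/u(-77) + 38699/(-20841) = -13671/(2*(-77)/(-100 - 77)) + 38699/(-20841) = -13671/(2*(-77)/(-177)) + 38699*(-1/20841) = -13671/(2*(-77)*(-1/177)) - 38699/20841 = -13671/154/177 - 38699/20841 = -13671*177/154 - 38699/20841 = -345681/22 - 38699/20841 = -7205189099/458502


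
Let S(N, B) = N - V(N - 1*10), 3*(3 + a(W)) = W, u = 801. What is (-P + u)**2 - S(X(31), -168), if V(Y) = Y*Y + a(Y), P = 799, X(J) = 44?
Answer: 3373/3 ≈ 1124.3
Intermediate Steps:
a(W) = -3 + W/3
V(Y) = -3 + Y**2 + Y/3 (V(Y) = Y*Y + (-3 + Y/3) = Y**2 + (-3 + Y/3) = -3 + Y**2 + Y/3)
S(N, B) = 19/3 - (-10 + N)**2 + 2*N/3 (S(N, B) = N - (-3 + (N - 1*10)**2 + (N - 1*10)/3) = N - (-3 + (N - 10)**2 + (N - 10)/3) = N - (-3 + (-10 + N)**2 + (-10 + N)/3) = N - (-3 + (-10 + N)**2 + (-10/3 + N/3)) = N - (-19/3 + (-10 + N)**2 + N/3) = N + (19/3 - (-10 + N)**2 - N/3) = 19/3 - (-10 + N)**2 + 2*N/3)
(-P + u)**2 - S(X(31), -168) = (-1*799 + 801)**2 - (-281/3 - 1*44**2 + (62/3)*44) = (-799 + 801)**2 - (-281/3 - 1*1936 + 2728/3) = 2**2 - (-281/3 - 1936 + 2728/3) = 4 - 1*(-3361/3) = 4 + 3361/3 = 3373/3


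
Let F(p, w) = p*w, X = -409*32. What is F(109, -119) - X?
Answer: 117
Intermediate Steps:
X = -13088
F(109, -119) - X = 109*(-119) - 1*(-13088) = -12971 + 13088 = 117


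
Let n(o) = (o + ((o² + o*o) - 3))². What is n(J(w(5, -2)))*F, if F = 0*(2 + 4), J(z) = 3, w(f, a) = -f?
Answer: 0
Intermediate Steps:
n(o) = (-3 + o + 2*o²)² (n(o) = (o + ((o² + o²) - 3))² = (o + (2*o² - 3))² = (o + (-3 + 2*o²))² = (-3 + o + 2*o²)²)
F = 0 (F = 0*6 = 0)
n(J(w(5, -2)))*F = (-3 + 3 + 2*3²)²*0 = (-3 + 3 + 2*9)²*0 = (-3 + 3 + 18)²*0 = 18²*0 = 324*0 = 0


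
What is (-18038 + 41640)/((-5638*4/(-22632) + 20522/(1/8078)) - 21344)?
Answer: 66770058/468921950207 ≈ 0.00014239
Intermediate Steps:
(-18038 + 41640)/((-5638*4/(-22632) + 20522/(1/8078)) - 21344) = 23602/((-22552*(-1/22632) + 20522/(1/8078)) - 21344) = 23602/((2819/2829 + 20522*8078) - 21344) = 23602/((2819/2829 + 165776716) - 21344) = 23602/(468982332383/2829 - 21344) = 23602/(468921950207/2829) = 23602*(2829/468921950207) = 66770058/468921950207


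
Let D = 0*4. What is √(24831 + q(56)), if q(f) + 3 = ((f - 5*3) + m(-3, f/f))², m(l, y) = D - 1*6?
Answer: √26053 ≈ 161.41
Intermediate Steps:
D = 0
m(l, y) = -6 (m(l, y) = 0 - 1*6 = 0 - 6 = -6)
q(f) = -3 + (-21 + f)² (q(f) = -3 + ((f - 5*3) - 6)² = -3 + ((f - 15) - 6)² = -3 + ((-15 + f) - 6)² = -3 + (-21 + f)²)
√(24831 + q(56)) = √(24831 + (-3 + (-21 + 56)²)) = √(24831 + (-3 + 35²)) = √(24831 + (-3 + 1225)) = √(24831 + 1222) = √26053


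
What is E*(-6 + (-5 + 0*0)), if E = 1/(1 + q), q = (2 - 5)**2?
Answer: -11/10 ≈ -1.1000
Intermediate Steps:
q = 9 (q = (-3)**2 = 9)
E = 1/10 (E = 1/(1 + 9) = 1/10 ≈ 0.10000)
E*(-6 + (-5 + 0*0)) = (-6 + (-5 + 0*0))/10 = (-6 + (-5 + 0))/10 = (-6 - 5)/10 = (1/10)*(-11) = -11/10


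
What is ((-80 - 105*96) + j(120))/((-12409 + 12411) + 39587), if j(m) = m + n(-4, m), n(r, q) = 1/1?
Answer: -10039/39589 ≈ -0.25358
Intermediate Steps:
n(r, q) = 1
j(m) = 1 + m (j(m) = m + 1 = 1 + m)
((-80 - 105*96) + j(120))/((-12409 + 12411) + 39587) = ((-80 - 105*96) + (1 + 120))/((-12409 + 12411) + 39587) = ((-80 - 10080) + 121)/(2 + 39587) = (-10160 + 121)/39589 = -10039*1/39589 = -10039/39589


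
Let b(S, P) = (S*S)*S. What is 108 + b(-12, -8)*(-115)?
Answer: 198828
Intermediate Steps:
b(S, P) = S³ (b(S, P) = S²*S = S³)
108 + b(-12, -8)*(-115) = 108 + (-12)³*(-115) = 108 - 1728*(-115) = 108 + 198720 = 198828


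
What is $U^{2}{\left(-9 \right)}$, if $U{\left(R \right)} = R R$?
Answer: $6561$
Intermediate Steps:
$U{\left(R \right)} = R^{2}$
$U^{2}{\left(-9 \right)} = \left(\left(-9\right)^{2}\right)^{2} = 81^{2} = 6561$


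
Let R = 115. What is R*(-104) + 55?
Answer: -11905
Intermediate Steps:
R*(-104) + 55 = 115*(-104) + 55 = -11960 + 55 = -11905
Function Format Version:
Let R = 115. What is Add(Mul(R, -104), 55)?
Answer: -11905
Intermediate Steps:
Add(Mul(R, -104), 55) = Add(Mul(115, -104), 55) = Add(-11960, 55) = -11905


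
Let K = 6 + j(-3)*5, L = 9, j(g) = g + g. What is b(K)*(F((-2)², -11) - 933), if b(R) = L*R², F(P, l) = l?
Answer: -4893696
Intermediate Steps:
j(g) = 2*g
K = -24 (K = 6 + (2*(-3))*5 = 6 - 6*5 = 6 - 30 = -24)
b(R) = 9*R²
b(K)*(F((-2)², -11) - 933) = (9*(-24)²)*(-11 - 933) = (9*576)*(-944) = 5184*(-944) = -4893696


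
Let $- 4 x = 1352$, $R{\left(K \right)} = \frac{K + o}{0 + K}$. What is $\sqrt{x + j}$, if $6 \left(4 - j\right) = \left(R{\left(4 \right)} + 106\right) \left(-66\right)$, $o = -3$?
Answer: $\frac{3 \sqrt{371}}{2} \approx 28.892$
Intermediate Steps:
$R{\left(K \right)} = \frac{-3 + K}{K}$ ($R{\left(K \right)} = \frac{K - 3}{0 + K} = \frac{-3 + K}{K}$)
$x = -338$ ($x = \left(- \frac{1}{4}\right) 1352 = -338$)
$j = \frac{4691}{4}$ ($j = 4 - \frac{\left(\frac{-3 + 4}{4} + 106\right) \left(-66\right)}{6} = 4 - \frac{\left(\frac{1}{4} \cdot 1 + 106\right) \left(-66\right)}{6} = 4 - \frac{\left(\frac{1}{4} + 106\right) \left(-66\right)}{6} = 4 - \frac{\frac{425}{4} \left(-66\right)}{6} = 4 - - \frac{4675}{4} = 4 + \frac{4675}{4} = \frac{4691}{4} \approx 1172.8$)
$\sqrt{x + j} = \sqrt{-338 + \frac{4691}{4}} = \sqrt{\frac{3339}{4}} = \frac{3 \sqrt{371}}{2}$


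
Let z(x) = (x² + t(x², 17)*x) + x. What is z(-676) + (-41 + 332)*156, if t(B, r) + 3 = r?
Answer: 492232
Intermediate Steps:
t(B, r) = -3 + r
z(x) = x² + 15*x (z(x) = (x² + (-3 + 17)*x) + x = (x² + 14*x) + x = x² + 15*x)
z(-676) + (-41 + 332)*156 = -676*(15 - 676) + (-41 + 332)*156 = -676*(-661) + 291*156 = 446836 + 45396 = 492232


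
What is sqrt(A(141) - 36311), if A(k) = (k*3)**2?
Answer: sqrt(142618) ≈ 377.65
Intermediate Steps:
A(k) = 9*k**2 (A(k) = (3*k)**2 = 9*k**2)
sqrt(A(141) - 36311) = sqrt(9*141**2 - 36311) = sqrt(9*19881 - 36311) = sqrt(178929 - 36311) = sqrt(142618)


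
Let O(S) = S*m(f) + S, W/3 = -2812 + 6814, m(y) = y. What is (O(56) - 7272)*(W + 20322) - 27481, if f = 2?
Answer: -229685593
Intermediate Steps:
W = 12006 (W = 3*(-2812 + 6814) = 3*4002 = 12006)
O(S) = 3*S (O(S) = S*2 + S = 2*S + S = 3*S)
(O(56) - 7272)*(W + 20322) - 27481 = (3*56 - 7272)*(12006 + 20322) - 27481 = (168 - 7272)*32328 - 27481 = -7104*32328 - 27481 = -229658112 - 27481 = -229685593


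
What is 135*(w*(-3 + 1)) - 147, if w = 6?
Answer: -1767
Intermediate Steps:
135*(w*(-3 + 1)) - 147 = 135*(6*(-3 + 1)) - 147 = 135*(6*(-2)) - 147 = 135*(-12) - 147 = -1620 - 147 = -1767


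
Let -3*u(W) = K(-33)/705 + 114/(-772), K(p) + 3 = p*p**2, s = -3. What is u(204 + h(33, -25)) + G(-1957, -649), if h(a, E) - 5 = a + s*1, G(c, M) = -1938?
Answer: -104550053/54426 ≈ -1921.0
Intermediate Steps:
K(p) = -3 + p**3 (K(p) = -3 + p*p**2 = -3 + p**3)
h(a, E) = 2 + a (h(a, E) = 5 + (a - 3*1) = 5 + (a - 3) = 5 + (-3 + a) = 2 + a)
u(W) = 927535/54426 (u(W) = -((-3 + (-33)**3)/705 + 114/(-772))/3 = -((-3 - 35937)*(1/705) + 114*(-1/772))/3 = -(-35940*1/705 - 57/386)/3 = -(-2396/47 - 57/386)/3 = -1/3*(-927535/18142) = 927535/54426)
u(204 + h(33, -25)) + G(-1957, -649) = 927535/54426 - 1938 = -104550053/54426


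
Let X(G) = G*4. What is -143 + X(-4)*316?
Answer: -5199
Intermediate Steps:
X(G) = 4*G
-143 + X(-4)*316 = -143 + (4*(-4))*316 = -143 - 16*316 = -143 - 5056 = -5199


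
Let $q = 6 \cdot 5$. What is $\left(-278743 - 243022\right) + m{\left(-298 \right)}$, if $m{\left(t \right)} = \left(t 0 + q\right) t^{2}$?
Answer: $2142355$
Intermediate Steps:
$q = 30$
$m{\left(t \right)} = 30 t^{2}$ ($m{\left(t \right)} = \left(t 0 + 30\right) t^{2} = \left(0 + 30\right) t^{2} = 30 t^{2}$)
$\left(-278743 - 243022\right) + m{\left(-298 \right)} = \left(-278743 - 243022\right) + 30 \left(-298\right)^{2} = -521765 + 30 \cdot 88804 = -521765 + 2664120 = 2142355$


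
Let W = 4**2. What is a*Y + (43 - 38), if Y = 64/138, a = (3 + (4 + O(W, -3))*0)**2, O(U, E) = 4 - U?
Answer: 211/23 ≈ 9.1739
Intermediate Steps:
W = 16
a = 9 (a = (3 + (4 + (4 - 1*16))*0)**2 = (3 + (4 + (4 - 16))*0)**2 = (3 + (4 - 12)*0)**2 = (3 - 8*0)**2 = (3 + 0)**2 = 3**2 = 9)
Y = 32/69 (Y = 64*(1/138) = 32/69 ≈ 0.46377)
a*Y + (43 - 38) = 9*(32/69) + (43 - 38) = 96/23 + 5 = 211/23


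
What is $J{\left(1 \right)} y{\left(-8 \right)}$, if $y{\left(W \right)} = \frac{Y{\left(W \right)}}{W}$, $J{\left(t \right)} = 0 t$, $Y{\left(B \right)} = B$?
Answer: $0$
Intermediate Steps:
$J{\left(t \right)} = 0$
$y{\left(W \right)} = 1$ ($y{\left(W \right)} = \frac{W}{W} = 1$)
$J{\left(1 \right)} y{\left(-8 \right)} = 0 \cdot 1 = 0$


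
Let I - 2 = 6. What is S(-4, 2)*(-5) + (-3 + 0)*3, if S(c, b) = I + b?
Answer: -59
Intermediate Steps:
I = 8 (I = 2 + 6 = 8)
S(c, b) = 8 + b
S(-4, 2)*(-5) + (-3 + 0)*3 = (8 + 2)*(-5) + (-3 + 0)*3 = 10*(-5) - 3*3 = -50 - 9 = -59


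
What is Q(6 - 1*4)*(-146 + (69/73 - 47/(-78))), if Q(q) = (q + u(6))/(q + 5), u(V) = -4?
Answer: 822511/19929 ≈ 41.272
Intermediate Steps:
Q(q) = (-4 + q)/(5 + q) (Q(q) = (q - 4)/(q + 5) = (-4 + q)/(5 + q))
Q(6 - 1*4)*(-146 + (69/73 - 47/(-78))) = ((-4 + (6 - 1*4))/(5 + (6 - 1*4)))*(-146 + (69/73 - 47/(-78))) = ((-4 + (6 - 4))/(5 + (6 - 4)))*(-146 + (69*(1/73) - 47*(-1/78))) = ((-4 + 2)/(5 + 2))*(-146 + (69/73 + 47/78)) = (-2/7)*(-146 + 8813/5694) = ((⅐)*(-2))*(-822511/5694) = -2/7*(-822511/5694) = 822511/19929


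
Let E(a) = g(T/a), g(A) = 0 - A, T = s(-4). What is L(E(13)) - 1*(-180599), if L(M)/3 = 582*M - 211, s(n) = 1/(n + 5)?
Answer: 2337812/13 ≈ 1.7983e+5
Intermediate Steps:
s(n) = 1/(5 + n)
T = 1 (T = 1/(5 - 4) = 1/1 = 1)
g(A) = -A
E(a) = -1/a
L(M) = -633 + 1746*M (L(M) = 3*(582*M - 211) = 3*(-211 + 582*M) = -633 + 1746*M)
L(E(13)) - 1*(-180599) = (-633 + 1746*(-1/13)) - 1*(-180599) = (-633 + 1746*(-1*1/13)) + 180599 = (-633 + 1746*(-1/13)) + 180599 = (-633 - 1746/13) + 180599 = -9975/13 + 180599 = 2337812/13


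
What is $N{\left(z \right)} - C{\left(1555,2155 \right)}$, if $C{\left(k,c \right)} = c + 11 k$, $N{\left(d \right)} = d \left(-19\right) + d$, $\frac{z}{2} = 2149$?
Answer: $-96624$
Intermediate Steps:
$z = 4298$ ($z = 2 \cdot 2149 = 4298$)
$N{\left(d \right)} = - 18 d$ ($N{\left(d \right)} = - 19 d + d = - 18 d$)
$N{\left(z \right)} - C{\left(1555,2155 \right)} = \left(-18\right) 4298 - \left(2155 + 11 \cdot 1555\right) = -77364 - \left(2155 + 17105\right) = -77364 - 19260 = -96624$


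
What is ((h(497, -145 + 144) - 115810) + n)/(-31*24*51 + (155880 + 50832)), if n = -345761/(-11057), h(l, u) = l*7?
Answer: -620849053/933033888 ≈ -0.66541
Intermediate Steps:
h(l, u) = 7*l
n = 345761/11057 (n = -345761*(-1/11057) = 345761/11057 ≈ 31.271)
((h(497, -145 + 144) - 115810) + n)/(-31*24*51 + (155880 + 50832)) = ((7*497 - 115810) + 345761/11057)/(-31*24*51 + (155880 + 50832)) = ((3479 - 115810) + 345761/11057)/(-744*51 + 206712) = (-112331 + 345761/11057)/(-37944 + 206712) = -1241698106/11057/168768 = -1241698106/11057*1/168768 = -620849053/933033888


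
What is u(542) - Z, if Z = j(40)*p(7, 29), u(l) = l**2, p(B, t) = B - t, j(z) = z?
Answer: 294644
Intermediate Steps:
Z = -880 (Z = 40*(7 - 1*29) = 40*(7 - 29) = 40*(-22) = -880)
u(542) - Z = 542**2 - 1*(-880) = 293764 + 880 = 294644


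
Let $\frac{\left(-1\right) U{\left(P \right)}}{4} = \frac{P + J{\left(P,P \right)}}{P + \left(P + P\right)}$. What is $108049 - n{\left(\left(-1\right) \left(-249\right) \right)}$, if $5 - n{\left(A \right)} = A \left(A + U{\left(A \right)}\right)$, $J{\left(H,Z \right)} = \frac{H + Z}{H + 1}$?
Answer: $\frac{21213793}{125} \approx 1.6971 \cdot 10^{5}$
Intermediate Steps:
$J{\left(H,Z \right)} = \frac{H + Z}{1 + H}$
$U{\left(P \right)} = - \frac{4 \left(P + \frac{2 P}{1 + P}\right)}{3 P}$ ($U{\left(P \right)} = - 4 \frac{P + \frac{P + P}{1 + P}}{P + \left(P + P\right)} = - 4 \frac{P + \frac{2 P}{1 + P}}{P + 2 P} = - 4 \frac{P + \frac{2 P}{1 + P}}{3 P} = - \frac{4 \left(P + \frac{2 P}{1 + P}\right)}{3 P}$)
$n{\left(A \right)} = 5 - A \left(A + \frac{4 \left(-3 - A\right)}{3 \left(1 + A\right)}\right)$
$108049 - n{\left(\left(-1\right) \left(-249\right) \right)} = 108049 - \frac{5 - \left(\left(-1\right) \left(-249\right)\right)^{3} + 9 \left(\left(-1\right) \left(-249\right)\right) + \frac{\left(\left(-1\right) \left(-249\right)\right)^{2}}{3}}{1 - -249} = 108049 - \frac{5 - 249^{3} + 9 \cdot 249 + \frac{249^{2}}{3}}{1 + 249} = 108049 - \frac{5 - 15438249 + 2241 + \frac{1}{3} \cdot 62001}{250} = 108049 - \frac{5 - 15438249 + 2241 + 20667}{250} = 108049 - \frac{1}{250} \left(-15415336\right) = 108049 - - \frac{7707668}{125} = 108049 + \frac{7707668}{125} = \frac{21213793}{125}$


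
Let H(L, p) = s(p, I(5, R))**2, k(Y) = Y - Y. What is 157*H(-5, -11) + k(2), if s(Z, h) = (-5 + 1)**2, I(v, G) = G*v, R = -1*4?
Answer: 40192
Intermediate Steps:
R = -4
k(Y) = 0
s(Z, h) = 16 (s(Z, h) = (-4)**2 = 16)
H(L, p) = 256 (H(L, p) = 16**2 = 256)
157*H(-5, -11) + k(2) = 157*256 + 0 = 40192 + 0 = 40192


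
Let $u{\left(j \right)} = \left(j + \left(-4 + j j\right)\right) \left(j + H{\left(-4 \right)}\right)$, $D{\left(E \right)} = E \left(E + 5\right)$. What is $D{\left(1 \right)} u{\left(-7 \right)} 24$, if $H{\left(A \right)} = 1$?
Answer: $-32832$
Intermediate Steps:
$D{\left(E \right)} = E \left(5 + E\right)$
$u{\left(j \right)} = \left(1 + j\right) \left(-4 + j + j^{2}\right)$ ($u{\left(j \right)} = \left(j + \left(-4 + j j\right)\right) \left(j + 1\right) = \left(j + \left(-4 + j^{2}\right)\right) \left(1 + j\right) = \left(-4 + j + j^{2}\right) \left(1 + j\right) = \left(1 + j\right) \left(-4 + j + j^{2}\right)$)
$D{\left(1 \right)} u{\left(-7 \right)} 24 = 1 \left(5 + 1\right) \left(-4 + \left(-7\right)^{3} - -21 + 2 \left(-7\right)^{2}\right) 24 = 1 \cdot 6 \left(-4 - 343 + 21 + 2 \cdot 49\right) 24 = 6 \left(-4 - 343 + 21 + 98\right) 24 = 6 \left(-228\right) 24 = \left(-1368\right) 24 = -32832$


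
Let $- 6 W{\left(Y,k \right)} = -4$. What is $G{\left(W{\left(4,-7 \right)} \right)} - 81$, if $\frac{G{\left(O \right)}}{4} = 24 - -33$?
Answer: $147$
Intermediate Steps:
$W{\left(Y,k \right)} = \frac{2}{3}$ ($W{\left(Y,k \right)} = \left(- \frac{1}{6}\right) \left(-4\right) = \frac{2}{3}$)
$G{\left(O \right)} = 228$ ($G{\left(O \right)} = 4 \left(24 - -33\right) = 4 \left(24 + 33\right) = 4 \cdot 57 = 228$)
$G{\left(W{\left(4,-7 \right)} \right)} - 81 = 228 - 81 = 147$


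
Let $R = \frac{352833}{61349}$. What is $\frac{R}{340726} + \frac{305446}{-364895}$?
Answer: $- \frac{6384669888993269}{7627472935575730} \approx -0.83706$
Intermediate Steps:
$R = \frac{352833}{61349}$ ($R = 352833 \cdot \frac{1}{61349} = \frac{352833}{61349} \approx 5.7512$)
$\frac{R}{340726} + \frac{305446}{-364895} = \frac{352833}{61349 \cdot 340726} + \frac{305446}{-364895} = \frac{352833}{61349} \cdot \frac{1}{340726} + 305446 \left(- \frac{1}{364895}\right) = \frac{352833}{20903199374} - \frac{305446}{364895} = - \frac{6384669888993269}{7627472935575730}$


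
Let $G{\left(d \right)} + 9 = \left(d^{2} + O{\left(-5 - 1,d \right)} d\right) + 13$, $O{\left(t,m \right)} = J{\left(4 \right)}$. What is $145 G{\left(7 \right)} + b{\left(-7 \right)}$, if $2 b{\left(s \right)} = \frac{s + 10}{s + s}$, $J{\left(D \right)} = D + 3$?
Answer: $\frac{414117}{28} \approx 14790.0$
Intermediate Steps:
$J{\left(D \right)} = 3 + D$
$O{\left(t,m \right)} = 7$ ($O{\left(t,m \right)} = 3 + 4 = 7$)
$b{\left(s \right)} = \frac{10 + s}{4 s}$ ($b{\left(s \right)} = \frac{\left(s + 10\right) \frac{1}{s + s}}{2} = \frac{\left(10 + s\right) \frac{1}{2 s}}{2} = \frac{\frac{1}{2} \frac{1}{s} \left(10 + s\right)}{2} = \frac{10 + s}{4 s}$)
$G{\left(d \right)} = 4 + d^{2} + 7 d$ ($G{\left(d \right)} = -9 + \left(\left(d^{2} + 7 d\right) + 13\right) = -9 + \left(13 + d^{2} + 7 d\right) = 4 + d^{2} + 7 d$)
$145 G{\left(7 \right)} + b{\left(-7 \right)} = 145 \left(4 + 7^{2} + 7 \cdot 7\right) + \frac{10 - 7}{4 \left(-7\right)} = 145 \left(4 + 49 + 49\right) + \frac{1}{4} \left(- \frac{1}{7}\right) 3 = 145 \cdot 102 - \frac{3}{28} = 14790 - \frac{3}{28} = \frac{414117}{28}$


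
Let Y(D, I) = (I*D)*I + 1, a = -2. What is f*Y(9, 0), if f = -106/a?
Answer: 53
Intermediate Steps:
Y(D, I) = 1 + D*I² (Y(D, I) = (D*I)*I + 1 = D*I² + 1 = 1 + D*I²)
f = 53 (f = -106/(-2) = -106*(-½) = 53)
f*Y(9, 0) = 53*(1 + 9*0²) = 53*(1 + 9*0) = 53*(1 + 0) = 53*1 = 53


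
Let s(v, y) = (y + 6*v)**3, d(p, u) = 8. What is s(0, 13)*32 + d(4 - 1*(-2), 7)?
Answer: 70312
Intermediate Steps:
s(0, 13)*32 + d(4 - 1*(-2), 7) = (13 + 6*0)**3*32 + 8 = (13 + 0)**3*32 + 8 = 13**3*32 + 8 = 2197*32 + 8 = 70304 + 8 = 70312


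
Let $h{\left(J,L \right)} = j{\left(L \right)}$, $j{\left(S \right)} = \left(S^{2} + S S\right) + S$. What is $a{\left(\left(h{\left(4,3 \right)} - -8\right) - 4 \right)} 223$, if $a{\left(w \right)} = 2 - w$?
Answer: $-5129$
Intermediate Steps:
$j{\left(S \right)} = S + 2 S^{2}$ ($j{\left(S \right)} = \left(S^{2} + S^{2}\right) + S = 2 S^{2} + S = S + 2 S^{2}$)
$h{\left(J,L \right)} = L \left(1 + 2 L\right)$
$a{\left(\left(h{\left(4,3 \right)} - -8\right) - 4 \right)} 223 = \left(2 - \left(\left(3 \left(1 + 2 \cdot 3\right) - -8\right) - 4\right)\right) 223 = \left(2 - \left(\left(3 \left(1 + 6\right) + 8\right) - 4\right)\right) 223 = \left(2 - \left(\left(3 \cdot 7 + 8\right) - 4\right)\right) 223 = \left(2 - \left(\left(21 + 8\right) - 4\right)\right) 223 = \left(2 - \left(29 - 4\right)\right) 223 = \left(2 - 25\right) 223 = \left(-23\right) 223 = -5129$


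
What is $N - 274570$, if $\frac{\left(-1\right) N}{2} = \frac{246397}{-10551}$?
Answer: $- \frac{2896495276}{10551} \approx -2.7452 \cdot 10^{5}$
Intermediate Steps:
$N = \frac{492794}{10551}$ ($N = - 2 \frac{246397}{-10551} = - 2 \cdot 246397 \left(- \frac{1}{10551}\right) = \left(-2\right) \left(- \frac{246397}{10551}\right) = \frac{492794}{10551} \approx 46.706$)
$N - 274570 = \frac{492794}{10551} - 274570 = - \frac{2896495276}{10551}$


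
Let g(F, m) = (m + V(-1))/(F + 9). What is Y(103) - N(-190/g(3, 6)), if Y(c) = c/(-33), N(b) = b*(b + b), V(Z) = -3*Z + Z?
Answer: -5360953/33 ≈ -1.6245e+5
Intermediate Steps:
V(Z) = -2*Z
g(F, m) = (2 + m)/(9 + F) (g(F, m) = (m - 2*(-1))/(F + 9) = (m + 2)/(9 + F) = (2 + m)/(9 + F))
N(b) = 2*b**2 (N(b) = b*(2*b) = 2*b**2)
Y(c) = -c/33 (Y(c) = c*(-1/33) = -c/33)
Y(103) - N(-190/g(3, 6)) = -1/33*103 - 2*(-190*(9 + 3)/(2 + 6))**2 = -103/33 - 2*(-190/(8/12))**2 = -103/33 - 2*(-190/((1/12)*8))**2 = -103/33 - 2*(-190/2/3)**2 = -103/33 - 2*(-190*3/2)**2 = -103/33 - 2*(-285)**2 = -103/33 - 2*81225 = -103/33 - 1*162450 = -103/33 - 162450 = -5360953/33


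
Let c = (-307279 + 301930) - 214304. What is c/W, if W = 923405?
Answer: -31379/131915 ≈ -0.23787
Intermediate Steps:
c = -219653 (c = -5349 - 214304 = -219653)
c/W = -219653/923405 = -219653*1/923405 = -31379/131915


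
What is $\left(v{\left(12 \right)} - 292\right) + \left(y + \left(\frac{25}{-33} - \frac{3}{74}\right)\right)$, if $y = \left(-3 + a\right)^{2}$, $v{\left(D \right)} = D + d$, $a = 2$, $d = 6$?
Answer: $- \frac{668615}{2442} \approx -273.8$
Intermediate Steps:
$v{\left(D \right)} = 6 + D$ ($v{\left(D \right)} = D + 6 = 6 + D$)
$y = 1$ ($y = \left(-3 + 2\right)^{2} = \left(-1\right)^{2} = 1$)
$\left(v{\left(12 \right)} - 292\right) + \left(y + \left(\frac{25}{-33} - \frac{3}{74}\right)\right) = \left(\left(6 + 12\right) - 292\right) + \left(1 + \left(\frac{25}{-33} - \frac{3}{74}\right)\right) = \left(18 - 292\right) + \left(1 + \left(25 \left(- \frac{1}{33}\right) - \frac{3}{74}\right)\right) = -274 + \left(1 - \frac{1949}{2442}\right) = -274 + \frac{493}{2442} = - \frac{668615}{2442}$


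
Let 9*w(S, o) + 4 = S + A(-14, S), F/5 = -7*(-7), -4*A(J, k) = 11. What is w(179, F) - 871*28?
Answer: -877279/36 ≈ -24369.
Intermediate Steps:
A(J, k) = -11/4 (A(J, k) = -1/4*11 = -11/4)
F = 245 (F = 5*(-7*(-7)) = 5*49 = 245)
w(S, o) = -3/4 + S/9 (w(S, o) = -4/9 + (S - 11/4)/9 = -4/9 + (-11/4 + S)/9 = -4/9 + (-11/36 + S/9) = -3/4 + S/9)
w(179, F) - 871*28 = (-3/4 + (1/9)*179) - 871*28 = (-3/4 + 179/9) - 1*24388 = 689/36 - 24388 = -877279/36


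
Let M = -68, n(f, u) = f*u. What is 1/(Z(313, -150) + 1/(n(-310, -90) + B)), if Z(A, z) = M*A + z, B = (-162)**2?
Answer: -54144/1160522495 ≈ -4.6655e-5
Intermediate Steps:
B = 26244
Z(A, z) = z - 68*A (Z(A, z) = -68*A + z = z - 68*A)
1/(Z(313, -150) + 1/(n(-310, -90) + B)) = 1/((-150 - 68*313) + 1/(-310*(-90) + 26244)) = 1/((-150 - 21284) + 1/(27900 + 26244)) = 1/(-21434 + 1/54144) = 1/(-1160522495/54144) = -54144/1160522495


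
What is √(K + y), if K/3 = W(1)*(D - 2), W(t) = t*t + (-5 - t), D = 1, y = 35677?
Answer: 2*√8923 ≈ 188.92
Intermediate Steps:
W(t) = -5 + t² - t (W(t) = t² + (-5 - t) = -5 + t² - t)
K = 15 (K = 3*((-5 + 1² - 1*1)*(1 - 2)) = 3*((-5 + 1 - 1)*(-1)) = 3*(-5*(-1)) = 3*5 = 15)
√(K + y) = √(15 + 35677) = √35692 = 2*√8923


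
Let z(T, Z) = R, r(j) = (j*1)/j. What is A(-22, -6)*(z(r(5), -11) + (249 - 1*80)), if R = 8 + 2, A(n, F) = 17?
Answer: 3043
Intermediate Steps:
r(j) = 1 (r(j) = j/j = 1)
R = 10
z(T, Z) = 10
A(-22, -6)*(z(r(5), -11) + (249 - 1*80)) = 17*(10 + (249 - 1*80)) = 17*(10 + (249 - 80)) = 17*(10 + 169) = 17*179 = 3043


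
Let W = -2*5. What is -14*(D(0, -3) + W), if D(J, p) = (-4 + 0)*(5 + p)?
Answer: 252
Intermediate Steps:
D(J, p) = -20 - 4*p (D(J, p) = -4*(5 + p) = -20 - 4*p)
W = -10
-14*(D(0, -3) + W) = -14*((-20 - 4*(-3)) - 10) = -14*((-20 + 12) - 10) = -14*(-8 - 10) = -(-252) = -14*(-18) = 252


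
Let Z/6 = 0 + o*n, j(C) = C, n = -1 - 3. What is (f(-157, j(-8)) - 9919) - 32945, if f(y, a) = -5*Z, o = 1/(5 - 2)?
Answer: -42824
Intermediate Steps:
n = -4
o = ⅓ (o = 1/3 = ⅓ ≈ 0.33333)
Z = -8 (Z = 6*(0 + (⅓)*(-4)) = 6*(0 - 4/3) = 6*(-4/3) = -8)
f(y, a) = 40 (f(y, a) = -5*(-8) = 40)
(f(-157, j(-8)) - 9919) - 32945 = (40 - 9919) - 32945 = -9879 - 32945 = -42824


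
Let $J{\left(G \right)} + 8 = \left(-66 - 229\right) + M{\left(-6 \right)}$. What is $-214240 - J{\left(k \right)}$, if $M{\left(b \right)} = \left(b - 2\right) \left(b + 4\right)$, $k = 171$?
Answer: $-213953$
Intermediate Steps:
$M{\left(b \right)} = \left(-2 + b\right) \left(4 + b\right)$
$J{\left(G \right)} = -287$ ($J{\left(G \right)} = -8 + \left(\left(-66 - 229\right) + \left(-8 + \left(-6\right)^{2} + 2 \left(-6\right)\right)\right) = -8 - 279 = -287$)
$-214240 - J{\left(k \right)} = -214240 - -287 = -214240 + 287 = -213953$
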